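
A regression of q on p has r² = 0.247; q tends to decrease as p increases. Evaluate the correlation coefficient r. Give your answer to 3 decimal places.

-0.497

|r| = √0.247 = 0.497
The association is negative, so r = −0.497.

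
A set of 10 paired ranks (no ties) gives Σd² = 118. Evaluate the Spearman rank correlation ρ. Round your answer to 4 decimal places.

ρ = 1 − 6Σd² / [n(n²−1)] = 1 − 6×118 / (10×99)
  = 1 − 708/990 = 1 − 0.71515 ≈ 0.2848

0.2848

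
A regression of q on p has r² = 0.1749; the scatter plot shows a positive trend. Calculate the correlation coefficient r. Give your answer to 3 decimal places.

0.418

|r| = √0.1749 = 0.418
The association is positive, so r = 0.418.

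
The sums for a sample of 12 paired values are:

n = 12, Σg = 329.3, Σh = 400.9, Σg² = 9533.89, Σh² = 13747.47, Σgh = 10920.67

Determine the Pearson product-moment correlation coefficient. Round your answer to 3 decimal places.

r = (nΣgh − ΣgΣh) / √[(nΣg² − (Σg)²)(nΣh² − (Σh)²)]
Numerator: 12×10920.67 − 329.3×400.9 = -968.33
Denominator: √[(114406.68 − 108438.49)(164969.64 − 160720.81)] = √[5968.19 × 4248.83] = 5035.6553
r = -968.33 / 5035.6553 ≈ -0.192

-0.192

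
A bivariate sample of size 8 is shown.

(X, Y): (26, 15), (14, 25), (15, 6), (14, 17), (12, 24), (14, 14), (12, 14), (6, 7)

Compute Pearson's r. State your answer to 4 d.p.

0.1445

n = 8, ΣX = 113, ΣY = 122, ΣX² = 1813, ΣY² = 2192, ΣXY = 1762
nΣXY − ΣXΣY = 14096 − 13786 = 310
nΣX² − (ΣX)² = 14504 − 12769 = 1735; nΣY² − (ΣY)² = 17536 − 14884 = 2652
r = 310 / √(1735 × 2652) = 310 / 2145.0455 ≈ 0.1445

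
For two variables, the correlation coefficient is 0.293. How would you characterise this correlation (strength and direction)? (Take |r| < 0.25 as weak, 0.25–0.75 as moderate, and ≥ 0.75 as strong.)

moderate positive

r = 0.293 > 0 so the relationship is positive.
|r| = 0.293, which falls in the moderate range.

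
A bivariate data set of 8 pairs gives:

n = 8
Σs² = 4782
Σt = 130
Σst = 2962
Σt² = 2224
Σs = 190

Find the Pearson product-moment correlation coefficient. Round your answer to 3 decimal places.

-0.724

r = (nΣst − ΣsΣt) / √[(nΣs² − (Σs)²)(nΣt² − (Σt)²)]
Numerator: 8×2962 − 190×130 = -1004
Denominator: √[(38256 − 36100)(17792 − 16900)] = √[2156 × 892] = 1386.7776
r = -1004 / 1386.7776 ≈ -0.724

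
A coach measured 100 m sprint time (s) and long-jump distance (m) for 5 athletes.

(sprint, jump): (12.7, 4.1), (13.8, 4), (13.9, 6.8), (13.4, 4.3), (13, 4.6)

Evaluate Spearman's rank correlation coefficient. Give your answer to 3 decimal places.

Rank sprint: 1, 4, 5, 3, 2
Rank jump: 2, 1, 5, 3, 4
d = rank(sprint) − rank(jump): -1, 3, 0, 0, -2; Σd² = 14
ρ = 1 − 6Σd² / [n(n²−1)] = 1 − 6×14 / (5×24) = 1 − 84/120 ≈ 0.300

0.300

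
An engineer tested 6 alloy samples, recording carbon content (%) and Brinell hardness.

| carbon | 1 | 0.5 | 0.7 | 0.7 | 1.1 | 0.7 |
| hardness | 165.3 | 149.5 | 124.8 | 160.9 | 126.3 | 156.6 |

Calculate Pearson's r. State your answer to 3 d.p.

-0.174

n = 6, Σx = 4.7, Σy = 883.4, Σx² = 3.93, Σy² = 131613.44, Σxy = 688.59
nΣxy − ΣxΣy = 4131.54 − 4151.98 = -20.44
nΣx² − (Σx)² = 23.58 − 22.09 = 1.49; nΣy² − (Σy)² = 789680.64 − 780395.56 = 9285.08
r = -20.44 / √(1.49 × 9285.08) = -20.44 / 117.6213 ≈ -0.174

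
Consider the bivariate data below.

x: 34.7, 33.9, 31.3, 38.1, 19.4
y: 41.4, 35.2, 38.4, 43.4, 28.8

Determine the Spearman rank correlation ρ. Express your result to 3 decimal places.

Rank x: 4, 3, 2, 5, 1
Rank y: 4, 2, 3, 5, 1
d = rank(x) − rank(y): 0, 1, -1, 0, 0; Σd² = 2
ρ = 1 − 6Σd² / [n(n²−1)] = 1 − 6×2 / (5×24) = 1 − 12/120 ≈ 0.900

0.900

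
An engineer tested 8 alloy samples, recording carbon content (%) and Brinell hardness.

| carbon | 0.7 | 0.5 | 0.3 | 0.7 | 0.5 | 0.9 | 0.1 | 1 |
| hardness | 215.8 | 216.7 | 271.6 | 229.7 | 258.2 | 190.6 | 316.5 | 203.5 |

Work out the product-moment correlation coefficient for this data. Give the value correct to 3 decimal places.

n = 8, Σx = 4.7, Σy = 1902.6, Σx² = 3.39, Σy² = 464637.28, Σxy = 1037.47
nΣxy − ΣxΣy = 8299.76 − 8942.22 = -642.46
nΣx² − (Σx)² = 27.12 − 22.09 = 5.03; nΣy² − (Σy)² = 3717098.24 − 3619886.76 = 97211.48
r = -642.46 / √(5.03 × 97211.48) = -642.46 / 699.2666 ≈ -0.919

-0.919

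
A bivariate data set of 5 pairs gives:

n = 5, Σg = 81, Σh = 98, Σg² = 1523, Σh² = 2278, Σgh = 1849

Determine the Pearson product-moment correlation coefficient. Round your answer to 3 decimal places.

r = (nΣgh − ΣgΣh) / √[(nΣg² − (Σg)²)(nΣh² − (Σh)²)]
Numerator: 5×1849 − 81×98 = 1307
Denominator: √[(7615 − 6561)(11390 − 9604)] = √[1054 × 1786] = 1372.0219
r = 1307 / 1372.0219 ≈ 0.953

0.953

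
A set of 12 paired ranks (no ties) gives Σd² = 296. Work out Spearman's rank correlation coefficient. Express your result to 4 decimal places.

-0.0350

ρ = 1 − 6Σd² / [n(n²−1)] = 1 − 6×296 / (12×143)
  = 1 − 1776/1716 = 1 − 1.03497 ≈ -0.0350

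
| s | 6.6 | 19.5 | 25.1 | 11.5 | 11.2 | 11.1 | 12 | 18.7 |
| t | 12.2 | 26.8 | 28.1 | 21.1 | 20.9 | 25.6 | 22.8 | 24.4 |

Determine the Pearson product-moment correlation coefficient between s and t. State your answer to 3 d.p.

n = 8, Σs = 115.7, Σt = 181.9, Σs² = 1928.41, Σt² = 4309.27, Σst = 2799.2
nΣst − ΣsΣt = 22393.6 − 21045.83 = 1347.77
nΣs² − (Σs)² = 15427.28 − 13386.49 = 2040.79; nΣt² − (Σt)² = 34474.16 − 33087.61 = 1386.55
r = 1347.77 / √(2040.79 × 1386.55) = 1347.77 / 1682.1585 ≈ 0.801

0.801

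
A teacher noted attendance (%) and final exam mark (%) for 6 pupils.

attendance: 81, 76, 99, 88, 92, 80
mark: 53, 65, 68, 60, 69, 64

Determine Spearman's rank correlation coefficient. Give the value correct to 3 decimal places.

0.429

Rank attendance: 3, 1, 6, 4, 5, 2
Rank mark: 1, 4, 5, 2, 6, 3
d = rank(attendance) − rank(mark): 2, -3, 1, 2, -1, -1; Σd² = 20
ρ = 1 − 6Σd² / [n(n²−1)] = 1 − 6×20 / (6×35) = 1 − 120/210 ≈ 0.429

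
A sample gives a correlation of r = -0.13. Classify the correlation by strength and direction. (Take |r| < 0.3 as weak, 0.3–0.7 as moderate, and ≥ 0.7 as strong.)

r = -0.13 < 0 so the relationship is negative.
|r| = 0.13, which falls in the weak range.

weak negative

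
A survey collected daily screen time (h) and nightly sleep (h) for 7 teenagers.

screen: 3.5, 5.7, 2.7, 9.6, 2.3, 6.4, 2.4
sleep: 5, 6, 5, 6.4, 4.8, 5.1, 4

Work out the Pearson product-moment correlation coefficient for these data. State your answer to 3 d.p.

n = 7, Σx = 32.6, Σy = 36.3, Σx² = 196.2, Σy² = 192.01, Σxy = 179.92
nΣxy − ΣxΣy = 1259.44 − 1183.38 = 76.06
nΣx² − (Σx)² = 1373.4 − 1062.76 = 310.64; nΣy² − (Σy)² = 1344.07 − 1317.69 = 26.38
r = 76.06 / √(310.64 × 26.38) = 76.06 / 90.5245 ≈ 0.840

0.840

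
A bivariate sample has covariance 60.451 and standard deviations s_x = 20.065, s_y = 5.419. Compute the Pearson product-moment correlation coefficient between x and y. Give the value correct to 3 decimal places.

0.556

r = Cov(x,y) / (s_x · s_y) = 60.451 / (20.065 × 5.419)
  = 60.451 / 108.7322 ≈ 0.556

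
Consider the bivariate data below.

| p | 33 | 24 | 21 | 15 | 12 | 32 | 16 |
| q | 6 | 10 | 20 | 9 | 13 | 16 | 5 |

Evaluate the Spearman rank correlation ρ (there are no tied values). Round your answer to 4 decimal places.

Rank p: 7, 5, 4, 2, 1, 6, 3
Rank q: 2, 4, 7, 3, 5, 6, 1
d = rank(p) − rank(q): 5, 1, -3, -1, -4, 0, 2; Σd² = 56
ρ = 1 − 6Σd² / [n(n²−1)] = 1 − 6×56 / (7×48) = 1 − 336/336 ≈ 0.0000

0.0000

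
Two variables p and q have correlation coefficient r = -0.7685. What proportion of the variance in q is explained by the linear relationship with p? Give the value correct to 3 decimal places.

0.591

r² = (-0.7685)² = 0.591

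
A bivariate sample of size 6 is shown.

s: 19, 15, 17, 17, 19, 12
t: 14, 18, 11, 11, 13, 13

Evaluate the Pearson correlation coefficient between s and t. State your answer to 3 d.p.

n = 6, Σs = 99, Σt = 80, Σs² = 1669, Σt² = 1100, Σst = 1313
nΣst − ΣsΣt = 7878 − 7920 = -42
nΣs² − (Σs)² = 10014 − 9801 = 213; nΣt² − (Σt)² = 6600 − 6400 = 200
r = -42 / √(213 × 200) = -42 / 206.3977 ≈ -0.203

-0.203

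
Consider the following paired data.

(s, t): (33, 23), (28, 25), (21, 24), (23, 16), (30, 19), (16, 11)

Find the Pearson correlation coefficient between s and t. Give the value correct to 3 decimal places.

0.627

n = 6, Σs = 151, Σt = 118, Σs² = 3999, Σt² = 2468, Σst = 3077
nΣst − ΣsΣt = 18462 − 17818 = 644
nΣs² − (Σs)² = 23994 − 22801 = 1193; nΣt² − (Σt)² = 14808 − 13924 = 884
r = 644 / √(1193 × 884) = 644 / 1026.9430 ≈ 0.627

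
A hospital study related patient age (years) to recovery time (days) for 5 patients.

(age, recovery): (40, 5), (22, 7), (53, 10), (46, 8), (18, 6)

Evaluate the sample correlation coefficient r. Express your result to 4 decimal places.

0.6086

n = 5, Σx = 179, Σy = 36, Σx² = 7333, Σy² = 274, Σxy = 1360
nΣxy − ΣxΣy = 6800 − 6444 = 356
nΣx² − (Σx)² = 36665 − 32041 = 4624; nΣy² − (Σy)² = 1370 − 1296 = 74
r = 356 / √(4624 × 74) = 356 / 584.9581 ≈ 0.6086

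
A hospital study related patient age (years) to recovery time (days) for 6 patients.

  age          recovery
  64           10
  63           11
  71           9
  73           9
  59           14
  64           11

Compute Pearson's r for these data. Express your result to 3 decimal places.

-0.889

n = 6, Σx = 394, Σy = 64, Σx² = 26012, Σy² = 700, Σxy = 4159
nΣxy − ΣxΣy = 24954 − 25216 = -262
nΣx² − (Σx)² = 156072 − 155236 = 836; nΣy² − (Σy)² = 4200 − 4096 = 104
r = -262 / √(836 × 104) = -262 / 294.8627 ≈ -0.889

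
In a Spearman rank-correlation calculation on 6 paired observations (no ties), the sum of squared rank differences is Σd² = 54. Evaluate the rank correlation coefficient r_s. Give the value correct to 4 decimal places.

-0.5429

ρ = 1 − 6Σd² / [n(n²−1)] = 1 − 6×54 / (6×35)
  = 1 − 324/210 = 1 − 1.54286 ≈ -0.5429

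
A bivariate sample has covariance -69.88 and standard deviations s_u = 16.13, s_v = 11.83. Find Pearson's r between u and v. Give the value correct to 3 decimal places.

-0.366

r = Cov(u,v) / (s_u · s_v) = -69.88 / (16.13 × 11.83)
  = -69.88 / 190.8179 ≈ -0.366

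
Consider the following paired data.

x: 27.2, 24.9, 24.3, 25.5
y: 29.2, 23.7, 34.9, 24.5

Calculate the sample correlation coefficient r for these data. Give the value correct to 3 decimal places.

n = 4, Σx = 101.9, Σy = 112.3, Σx² = 2600.59, Σy² = 3232.59, Σxy = 2857.19
nΣxy − ΣxΣy = 11428.76 − 11443.37 = -14.61
nΣx² − (Σx)² = 10402.36 − 10383.61 = 18.75; nΣy² − (Σy)² = 12930.36 − 12611.29 = 319.07
r = -14.61 / √(18.75 × 319.07) = -14.61 / 77.3470 ≈ -0.189

-0.189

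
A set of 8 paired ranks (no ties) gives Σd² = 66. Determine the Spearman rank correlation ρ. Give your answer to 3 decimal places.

0.214

ρ = 1 − 6Σd² / [n(n²−1)] = 1 − 6×66 / (8×63)
  = 1 − 396/504 = 1 − 0.7857 ≈ 0.214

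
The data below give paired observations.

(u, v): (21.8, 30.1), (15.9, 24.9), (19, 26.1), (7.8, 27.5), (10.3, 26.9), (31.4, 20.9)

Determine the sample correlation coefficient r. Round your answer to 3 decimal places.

-0.555

n = 6, Σu = 106.2, Σv = 156.4, Σu² = 2241.94, Σv² = 4123.9, Σuv = 2695.82
nΣuv − ΣuΣv = 16174.92 − 16609.68 = -434.76
nΣu² − (Σu)² = 13451.64 − 11278.44 = 2173.2; nΣv² − (Σv)² = 24743.4 − 24460.96 = 282.44
r = -434.76 / √(2173.2 × 282.44) = -434.76 / 783.4530 ≈ -0.555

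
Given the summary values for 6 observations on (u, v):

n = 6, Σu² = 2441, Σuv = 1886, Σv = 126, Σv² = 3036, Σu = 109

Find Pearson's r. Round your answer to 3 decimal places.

r = (nΣuv − ΣuΣv) / √[(nΣu² − (Σu)²)(nΣv² − (Σv)²)]
Numerator: 6×1886 − 109×126 = -2418
Denominator: √[(14646 − 11881)(18216 − 15876)] = √[2765 × 2340] = 2543.6391
r = -2418 / 2543.6391 ≈ -0.951

-0.951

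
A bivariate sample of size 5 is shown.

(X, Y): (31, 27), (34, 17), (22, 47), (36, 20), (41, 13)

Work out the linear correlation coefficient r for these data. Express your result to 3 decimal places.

n = 5, ΣX = 164, ΣY = 124, ΣX² = 5578, ΣY² = 3796, ΣXY = 3702
nΣXY − ΣXΣY = 18510 − 20336 = -1826
nΣX² − (ΣX)² = 27890 − 26896 = 994; nΣY² − (ΣY)² = 18980 − 15376 = 3604
r = -1826 / √(994 × 3604) = -1826 / 1892.7166 ≈ -0.965

-0.965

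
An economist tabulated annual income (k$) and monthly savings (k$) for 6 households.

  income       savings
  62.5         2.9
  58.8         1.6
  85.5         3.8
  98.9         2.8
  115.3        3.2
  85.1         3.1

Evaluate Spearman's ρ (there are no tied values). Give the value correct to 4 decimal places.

0.5429

Rank income: 2, 1, 4, 5, 6, 3
Rank savings: 3, 1, 6, 2, 5, 4
d = rank(income) − rank(savings): -1, 0, -2, 3, 1, -1; Σd² = 16
ρ = 1 − 6Σd² / [n(n²−1)] = 1 − 6×16 / (6×35) = 1 − 96/210 ≈ 0.5429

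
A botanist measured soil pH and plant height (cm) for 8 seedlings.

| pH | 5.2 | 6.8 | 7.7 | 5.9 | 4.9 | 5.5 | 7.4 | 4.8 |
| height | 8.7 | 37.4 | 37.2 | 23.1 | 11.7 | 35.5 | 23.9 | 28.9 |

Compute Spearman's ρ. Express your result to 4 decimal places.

Rank pH: 3, 6, 8, 5, 2, 4, 7, 1
Rank height: 1, 8, 7, 3, 2, 6, 4, 5
d = rank(pH) − rank(height): 2, -2, 1, 2, 0, -2, 3, -4; Σd² = 42
ρ = 1 − 6Σd² / [n(n²−1)] = 1 − 6×42 / (8×63) = 1 − 252/504 ≈ 0.5000

0.5000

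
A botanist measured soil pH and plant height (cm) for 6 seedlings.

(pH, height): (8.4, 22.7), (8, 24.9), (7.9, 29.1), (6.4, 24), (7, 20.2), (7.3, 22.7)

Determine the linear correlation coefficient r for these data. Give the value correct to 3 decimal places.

0.316

n = 6, Σx = 45, Σy = 143.6, Σx² = 340.22, Σy² = 3481.44, Σxy = 1080.48
nΣxy − ΣxΣy = 6482.88 − 6462 = 20.88
nΣx² − (Σx)² = 2041.32 − 2025 = 16.32; nΣy² − (Σy)² = 20888.64 − 20620.96 = 267.68
r = 20.88 / √(16.32 × 267.68) = 20.88 / 66.0949 ≈ 0.316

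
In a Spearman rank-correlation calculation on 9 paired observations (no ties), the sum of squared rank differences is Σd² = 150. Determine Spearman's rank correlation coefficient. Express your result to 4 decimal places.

-0.2500

ρ = 1 − 6Σd² / [n(n²−1)] = 1 − 6×150 / (9×80)
  = 1 − 900/720 = 1 − 1.25000 ≈ -0.2500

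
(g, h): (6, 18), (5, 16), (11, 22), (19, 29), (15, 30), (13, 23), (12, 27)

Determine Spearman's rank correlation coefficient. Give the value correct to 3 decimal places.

0.929

Rank g: 2, 1, 3, 7, 6, 5, 4
Rank h: 2, 1, 3, 6, 7, 4, 5
d = rank(g) − rank(h): 0, 0, 0, 1, -1, 1, -1; Σd² = 4
ρ = 1 − 6Σd² / [n(n²−1)] = 1 − 6×4 / (7×48) = 1 − 24/336 ≈ 0.929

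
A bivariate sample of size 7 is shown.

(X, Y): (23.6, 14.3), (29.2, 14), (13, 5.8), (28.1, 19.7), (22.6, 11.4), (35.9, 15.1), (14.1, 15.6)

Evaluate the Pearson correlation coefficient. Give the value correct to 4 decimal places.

0.5394

n = 7, ΣX = 166.5, ΣY = 95.9, ΣX² = 4366.59, ΣY² = 1423.55, ΣXY = 2394.94
nΣXY − ΣXΣY = 16764.58 − 15967.35 = 797.23
nΣX² − (ΣX)² = 30566.13 − 27722.25 = 2843.88; nΣY² − (ΣY)² = 9964.85 − 9196.81 = 768.04
r = 797.23 / √(2843.88 × 768.04) = 797.23 / 1477.9085 ≈ 0.5394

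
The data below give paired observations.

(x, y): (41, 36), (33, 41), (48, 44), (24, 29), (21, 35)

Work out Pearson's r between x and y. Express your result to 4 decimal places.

0.7360

n = 5, Σx = 167, Σy = 185, Σx² = 6091, Σy² = 6979, Σxy = 6372
nΣxy − ΣxΣy = 31860 − 30895 = 965
nΣx² − (Σx)² = 30455 − 27889 = 2566; nΣy² − (Σy)² = 34895 − 34225 = 670
r = 965 / √(2566 × 670) = 965 / 1311.1903 ≈ 0.7360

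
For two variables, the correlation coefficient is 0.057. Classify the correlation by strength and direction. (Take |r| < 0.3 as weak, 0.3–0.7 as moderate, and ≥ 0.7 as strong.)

weak positive

r = 0.057 > 0 so the relationship is positive.
|r| = 0.057, which falls in the weak range.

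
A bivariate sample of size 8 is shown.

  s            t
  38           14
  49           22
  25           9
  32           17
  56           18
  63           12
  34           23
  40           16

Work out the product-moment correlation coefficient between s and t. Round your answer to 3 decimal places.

0.109

n = 8, Σs = 337, Σt = 131, Σs² = 15355, Σt² = 2303, Σst = 5565
nΣst − ΣsΣt = 44520 − 44147 = 373
nΣs² − (Σs)² = 122840 − 113569 = 9271; nΣt² − (Σt)² = 18424 − 17161 = 1263
r = 373 / √(9271 × 1263) = 373 / 3421.8815 ≈ 0.109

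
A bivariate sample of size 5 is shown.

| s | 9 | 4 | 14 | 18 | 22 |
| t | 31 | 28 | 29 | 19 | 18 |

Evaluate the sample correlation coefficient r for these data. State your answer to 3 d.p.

-0.813

n = 5, Σs = 67, Σt = 125, Σs² = 1101, Σt² = 3271, Σst = 1535
nΣst − ΣsΣt = 7675 − 8375 = -700
nΣs² − (Σs)² = 5505 − 4489 = 1016; nΣt² − (Σt)² = 16355 − 15625 = 730
r = -700 / √(1016 × 730) = -700 / 861.2085 ≈ -0.813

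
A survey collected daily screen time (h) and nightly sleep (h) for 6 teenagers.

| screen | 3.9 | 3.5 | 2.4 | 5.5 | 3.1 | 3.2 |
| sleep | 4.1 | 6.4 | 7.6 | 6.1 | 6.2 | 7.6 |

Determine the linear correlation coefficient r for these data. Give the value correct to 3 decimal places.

-0.454

n = 6, Σx = 21.6, Σy = 38, Σx² = 83.32, Σy² = 248.94, Σxy = 133.72
nΣxy − ΣxΣy = 802.32 − 820.8 = -18.48
nΣx² − (Σx)² = 499.92 − 466.56 = 33.36; nΣy² − (Σy)² = 1493.64 − 1444 = 49.64
r = -18.48 / √(33.36 × 49.64) = -18.48 / 40.6939 ≈ -0.454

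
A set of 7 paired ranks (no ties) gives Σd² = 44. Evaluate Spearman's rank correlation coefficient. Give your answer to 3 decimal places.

0.214

ρ = 1 − 6Σd² / [n(n²−1)] = 1 − 6×44 / (7×48)
  = 1 − 264/336 = 1 − 0.7857 ≈ 0.214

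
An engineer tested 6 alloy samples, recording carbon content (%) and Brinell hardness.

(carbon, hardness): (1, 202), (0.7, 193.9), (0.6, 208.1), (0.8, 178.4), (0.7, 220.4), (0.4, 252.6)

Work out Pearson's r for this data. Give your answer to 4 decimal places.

n = 6, Σx = 4.2, Σy = 1255.4, Σx² = 3.14, Σy² = 265916.3, Σxy = 860.63
nΣxy − ΣxΣy = 5163.78 − 5272.68 = -108.9
nΣx² − (Σx)² = 18.84 − 17.64 = 1.2; nΣy² − (Σy)² = 1595497.8 − 1576029.16 = 19468.64
r = -108.9 / √(1.2 × 19468.64) = -108.9 / 152.8475 ≈ -0.7125

-0.7125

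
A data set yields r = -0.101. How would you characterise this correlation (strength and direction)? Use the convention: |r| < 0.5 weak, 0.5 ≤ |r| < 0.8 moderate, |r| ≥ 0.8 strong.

weak negative

r = -0.101 < 0 so the relationship is negative.
|r| = 0.101, which falls in the weak range.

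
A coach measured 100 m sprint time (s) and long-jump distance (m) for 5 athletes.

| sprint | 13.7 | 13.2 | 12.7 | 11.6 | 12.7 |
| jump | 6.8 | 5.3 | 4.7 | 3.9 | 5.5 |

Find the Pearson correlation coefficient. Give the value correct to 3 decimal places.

0.918

n = 5, Σx = 63.9, Σy = 26.2, Σx² = 819.07, Σy² = 141.88, Σxy = 337.9
nΣxy − ΣxΣy = 1689.5 − 1674.18 = 15.32
nΣx² − (Σx)² = 4095.35 − 4083.21 = 12.14; nΣy² − (Σy)² = 709.4 − 686.44 = 22.96
r = 15.32 / √(12.14 × 22.96) = 15.32 / 16.6953 ≈ 0.918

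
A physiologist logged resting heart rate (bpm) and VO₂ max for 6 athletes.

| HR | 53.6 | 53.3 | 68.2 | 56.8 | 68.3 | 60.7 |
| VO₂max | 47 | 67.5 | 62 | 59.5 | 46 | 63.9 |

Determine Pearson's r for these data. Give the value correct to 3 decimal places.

n = 6, Σx = 360.9, Σy = 345.9, Σx² = 21940.71, Σy² = 20348.71, Σxy = 20745.48
nΣxy − ΣxΣy = 124472.88 − 124835.31 = -362.43
nΣx² − (Σx)² = 131644.26 − 130248.81 = 1395.45; nΣy² − (Σy)² = 122092.26 − 119646.81 = 2445.45
r = -362.43 / √(1395.45 × 2445.45) = -362.43 / 1847.2962 ≈ -0.196

-0.196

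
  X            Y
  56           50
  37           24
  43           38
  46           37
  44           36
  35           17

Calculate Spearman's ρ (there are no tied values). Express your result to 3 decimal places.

Rank X: 6, 2, 3, 5, 4, 1
Rank Y: 6, 2, 5, 4, 3, 1
d = rank(X) − rank(Y): 0, 0, -2, 1, 1, 0; Σd² = 6
ρ = 1 − 6Σd² / [n(n²−1)] = 1 − 6×6 / (6×35) = 1 − 36/210 ≈ 0.829

0.829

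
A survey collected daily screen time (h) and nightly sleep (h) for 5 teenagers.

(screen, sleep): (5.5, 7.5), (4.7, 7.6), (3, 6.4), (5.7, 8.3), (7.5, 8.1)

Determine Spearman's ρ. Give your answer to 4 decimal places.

0.8000

Rank screen: 3, 2, 1, 4, 5
Rank sleep: 2, 3, 1, 5, 4
d = rank(screen) − rank(sleep): 1, -1, 0, -1, 1; Σd² = 4
ρ = 1 − 6Σd² / [n(n²−1)] = 1 − 6×4 / (5×24) = 1 − 24/120 ≈ 0.8000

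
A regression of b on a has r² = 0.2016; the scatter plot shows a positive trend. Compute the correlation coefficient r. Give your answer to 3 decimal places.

|r| = √0.2016 = 0.449
The association is positive, so r = 0.449.

0.449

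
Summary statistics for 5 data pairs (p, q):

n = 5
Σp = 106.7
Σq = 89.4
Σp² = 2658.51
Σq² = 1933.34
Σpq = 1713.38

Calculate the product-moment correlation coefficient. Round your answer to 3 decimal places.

-0.544

r = (nΣpq − ΣpΣq) / √[(nΣp² − (Σp)²)(nΣq² − (Σq)²)]
Numerator: 5×1713.38 − 106.7×89.4 = -972.08
Denominator: √[(13292.55 − 11384.89)(9666.7 − 7992.36)] = √[1907.66 × 1674.34] = 1787.1965
r = -972.08 / 1787.1965 ≈ -0.544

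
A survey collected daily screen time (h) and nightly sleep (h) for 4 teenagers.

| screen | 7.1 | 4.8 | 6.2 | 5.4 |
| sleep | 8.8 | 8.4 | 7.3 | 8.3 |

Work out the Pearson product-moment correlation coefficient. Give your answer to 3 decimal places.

n = 4, Σx = 23.5, Σy = 32.8, Σx² = 141.05, Σy² = 270.18, Σxy = 192.88
nΣxy − ΣxΣy = 771.52 − 770.8 = 0.72
nΣx² − (Σx)² = 564.2 − 552.25 = 11.95; nΣy² − (Σy)² = 1080.72 − 1075.84 = 4.88
r = 0.72 / √(11.95 × 4.88) = 0.72 / 7.6365 ≈ 0.094

0.094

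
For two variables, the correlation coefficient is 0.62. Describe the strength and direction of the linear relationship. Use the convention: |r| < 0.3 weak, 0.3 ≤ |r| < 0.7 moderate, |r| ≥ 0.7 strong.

r = 0.62 > 0 so the relationship is positive.
|r| = 0.62, which falls in the moderate range.

moderate positive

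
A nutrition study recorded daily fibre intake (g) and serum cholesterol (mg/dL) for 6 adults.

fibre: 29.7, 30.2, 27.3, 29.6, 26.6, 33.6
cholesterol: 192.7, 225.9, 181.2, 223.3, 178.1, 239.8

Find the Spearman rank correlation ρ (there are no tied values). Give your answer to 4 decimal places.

Rank fibre: 4, 5, 2, 3, 1, 6
Rank cholesterol: 3, 5, 2, 4, 1, 6
d = rank(fibre) − rank(cholesterol): 1, 0, 0, -1, 0, 0; Σd² = 2
ρ = 1 − 6Σd² / [n(n²−1)] = 1 − 6×2 / (6×35) = 1 − 12/210 ≈ 0.9429

0.9429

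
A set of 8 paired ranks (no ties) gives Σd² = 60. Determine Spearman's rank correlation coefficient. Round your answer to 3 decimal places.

ρ = 1 − 6Σd² / [n(n²−1)] = 1 − 6×60 / (8×63)
  = 1 − 360/504 = 1 − 0.7143 ≈ 0.286

0.286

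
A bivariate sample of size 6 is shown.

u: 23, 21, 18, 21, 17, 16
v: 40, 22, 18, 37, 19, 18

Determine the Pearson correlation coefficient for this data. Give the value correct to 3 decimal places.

0.846

n = 6, Σu = 116, Σv = 154, Σu² = 2280, Σv² = 4462, Σuv = 3094
nΣuv − ΣuΣv = 18564 − 17864 = 700
nΣu² − (Σu)² = 13680 − 13456 = 224; nΣv² − (Σv)² = 26772 − 23716 = 3056
r = 700 / √(224 × 3056) = 700 / 827.3717 ≈ 0.846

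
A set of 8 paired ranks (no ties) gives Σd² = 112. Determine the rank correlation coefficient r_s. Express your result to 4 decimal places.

-0.3333

ρ = 1 − 6Σd² / [n(n²−1)] = 1 − 6×112 / (8×63)
  = 1 − 672/504 = 1 − 1.33333 ≈ -0.3333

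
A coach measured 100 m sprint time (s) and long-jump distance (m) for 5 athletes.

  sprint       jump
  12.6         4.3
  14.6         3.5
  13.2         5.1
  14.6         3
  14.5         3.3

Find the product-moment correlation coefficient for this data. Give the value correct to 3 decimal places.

n = 5, Σx = 69.5, Σy = 19.2, Σx² = 969.57, Σy² = 76.64, Σxy = 264.25
nΣxy − ΣxΣy = 1321.25 − 1334.4 = -13.15
nΣx² − (Σx)² = 4847.85 − 4830.25 = 17.6; nΣy² − (Σy)² = 383.2 − 368.64 = 14.56
r = -13.15 / √(17.6 × 14.56) = -13.15 / 16.0080 ≈ -0.821

-0.821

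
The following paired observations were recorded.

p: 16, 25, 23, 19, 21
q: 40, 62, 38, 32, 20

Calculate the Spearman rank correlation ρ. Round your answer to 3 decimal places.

0.300

Rank p: 1, 5, 4, 2, 3
Rank q: 4, 5, 3, 2, 1
d = rank(p) − rank(q): -3, 0, 1, 0, 2; Σd² = 14
ρ = 1 − 6Σd² / [n(n²−1)] = 1 − 6×14 / (5×24) = 1 − 84/120 ≈ 0.300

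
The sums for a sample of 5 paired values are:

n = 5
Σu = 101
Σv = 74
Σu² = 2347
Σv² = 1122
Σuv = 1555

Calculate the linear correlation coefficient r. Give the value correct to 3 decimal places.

0.664

r = (nΣuv − ΣuΣv) / √[(nΣu² − (Σu)²)(nΣv² − (Σv)²)]
Numerator: 5×1555 − 101×74 = 301
Denominator: √[(11735 − 10201)(5610 − 5476)] = √[1534 × 134] = 453.3828
r = 301 / 453.3828 ≈ 0.664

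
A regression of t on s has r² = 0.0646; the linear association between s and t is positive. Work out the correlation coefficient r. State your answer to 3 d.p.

0.254

|r| = √0.0646 = 0.254
The association is positive, so r = 0.254.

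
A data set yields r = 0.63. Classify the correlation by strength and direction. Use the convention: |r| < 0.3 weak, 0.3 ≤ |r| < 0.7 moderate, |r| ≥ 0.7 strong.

r = 0.63 > 0 so the relationship is positive.
|r| = 0.63, which falls in the moderate range.

moderate positive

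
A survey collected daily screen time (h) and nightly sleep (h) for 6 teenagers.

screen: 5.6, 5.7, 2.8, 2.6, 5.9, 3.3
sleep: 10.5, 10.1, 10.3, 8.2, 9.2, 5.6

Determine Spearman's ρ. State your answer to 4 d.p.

Rank screen: 4, 5, 2, 1, 6, 3
Rank sleep: 6, 4, 5, 2, 3, 1
d = rank(screen) − rank(sleep): -2, 1, -3, -1, 3, 2; Σd² = 28
ρ = 1 − 6Σd² / [n(n²−1)] = 1 − 6×28 / (6×35) = 1 − 168/210 ≈ 0.2000

0.2000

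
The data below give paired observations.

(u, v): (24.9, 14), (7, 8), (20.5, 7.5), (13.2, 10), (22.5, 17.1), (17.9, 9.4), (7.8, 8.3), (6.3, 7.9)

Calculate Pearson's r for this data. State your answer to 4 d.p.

0.6874

n = 8, Σu = 120.1, Σv = 82.2, Σu² = 2190.69, Σv² = 928.32, Σuv = 1357.87
nΣuv − ΣuΣv = 10862.96 − 9872.22 = 990.74
nΣu² − (Σu)² = 17525.52 − 14424.01 = 3101.51; nΣv² − (Σv)² = 7426.56 − 6756.84 = 669.72
r = 990.74 / √(3101.51 × 669.72) = 990.74 / 1441.2298 ≈ 0.6874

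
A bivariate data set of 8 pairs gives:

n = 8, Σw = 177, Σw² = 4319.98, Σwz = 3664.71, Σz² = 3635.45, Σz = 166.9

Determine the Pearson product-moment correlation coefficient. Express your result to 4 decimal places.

r = (nΣwz − ΣwΣz) / √[(nΣw² − (Σw)²)(nΣz² − (Σz)²)]
Numerator: 8×3664.71 − 177×166.9 = -223.62
Denominator: √[(34559.84 − 31329)(29083.6 − 27855.61)] = √[3230.84 × 1227.99] = 1991.8432
r = -223.62 / 1991.8432 ≈ -0.1123

-0.1123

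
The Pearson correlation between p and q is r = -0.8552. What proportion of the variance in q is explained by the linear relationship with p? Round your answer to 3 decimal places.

0.731

r² = (-0.8552)² = 0.731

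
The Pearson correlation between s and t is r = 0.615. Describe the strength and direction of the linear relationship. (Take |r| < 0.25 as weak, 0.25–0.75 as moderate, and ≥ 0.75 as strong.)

r = 0.615 > 0 so the relationship is positive.
|r| = 0.615, which falls in the moderate range.

moderate positive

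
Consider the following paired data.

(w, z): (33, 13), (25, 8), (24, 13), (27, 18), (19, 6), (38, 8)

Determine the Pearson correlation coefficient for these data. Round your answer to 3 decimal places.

0.125

n = 6, Σw = 166, Σz = 66, Σw² = 4824, Σz² = 826, Σwz = 1845
nΣwz − ΣwΣz = 11070 − 10956 = 114
nΣw² − (Σw)² = 28944 − 27556 = 1388; nΣz² − (Σz)² = 4956 − 4356 = 600
r = 114 / √(1388 × 600) = 114 / 912.5788 ≈ 0.125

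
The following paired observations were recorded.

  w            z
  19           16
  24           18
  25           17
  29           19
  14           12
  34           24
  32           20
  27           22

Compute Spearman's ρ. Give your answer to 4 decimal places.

0.9048

Rank w: 2, 3, 4, 6, 1, 8, 7, 5
Rank z: 2, 4, 3, 5, 1, 8, 6, 7
d = rank(w) − rank(z): 0, -1, 1, 1, 0, 0, 1, -2; Σd² = 8
ρ = 1 − 6Σd² / [n(n²−1)] = 1 − 6×8 / (8×63) = 1 − 48/504 ≈ 0.9048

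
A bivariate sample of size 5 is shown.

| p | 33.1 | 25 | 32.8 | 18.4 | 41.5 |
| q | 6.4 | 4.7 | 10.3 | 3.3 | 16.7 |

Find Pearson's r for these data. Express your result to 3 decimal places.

n = 5, Σp = 150.8, Σq = 41.4, Σp² = 4857.26, Σq² = 458.92, Σpq = 1420.95
nΣpq − ΣpΣq = 7104.75 − 6243.12 = 861.63
nΣp² − (Σp)² = 24286.3 − 22740.64 = 1545.66; nΣq² − (Σq)² = 2294.6 − 1713.96 = 580.64
r = 861.63 / √(1545.66 × 580.64) = 861.63 / 947.3500 ≈ 0.910

0.910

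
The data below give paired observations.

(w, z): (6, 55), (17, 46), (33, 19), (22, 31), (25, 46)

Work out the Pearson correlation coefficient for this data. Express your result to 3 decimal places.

n = 5, Σw = 103, Σz = 197, Σw² = 2523, Σz² = 8579, Σwz = 3571
nΣwz − ΣwΣz = 17855 − 20291 = -2436
nΣw² − (Σw)² = 12615 − 10609 = 2006; nΣz² − (Σz)² = 42895 − 38809 = 4086
r = -2436 / √(2006 × 4086) = -2436 / 2862.9558 ≈ -0.851

-0.851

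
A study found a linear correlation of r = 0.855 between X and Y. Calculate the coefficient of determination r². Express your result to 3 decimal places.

r² = (0.855)² = 0.731

0.731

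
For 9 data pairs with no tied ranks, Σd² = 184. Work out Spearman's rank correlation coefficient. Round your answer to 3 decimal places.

ρ = 1 − 6Σd² / [n(n²−1)] = 1 − 6×184 / (9×80)
  = 1 − 1104/720 = 1 − 1.5333 ≈ -0.533

-0.533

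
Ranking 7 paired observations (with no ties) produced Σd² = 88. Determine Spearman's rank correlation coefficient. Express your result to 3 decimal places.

ρ = 1 − 6Σd² / [n(n²−1)] = 1 − 6×88 / (7×48)
  = 1 − 528/336 = 1 − 1.5714 ≈ -0.571

-0.571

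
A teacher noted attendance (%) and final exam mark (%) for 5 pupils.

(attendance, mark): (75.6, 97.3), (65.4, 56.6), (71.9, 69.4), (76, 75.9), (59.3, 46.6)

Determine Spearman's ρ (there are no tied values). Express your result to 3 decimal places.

0.900

Rank attendance: 4, 2, 3, 5, 1
Rank mark: 5, 2, 3, 4, 1
d = rank(attendance) − rank(mark): -1, 0, 0, 1, 0; Σd² = 2
ρ = 1 − 6Σd² / [n(n²−1)] = 1 − 6×2 / (5×24) = 1 − 12/120 ≈ 0.900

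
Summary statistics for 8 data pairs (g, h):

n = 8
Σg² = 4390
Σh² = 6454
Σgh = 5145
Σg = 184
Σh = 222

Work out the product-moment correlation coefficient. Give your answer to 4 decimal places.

r = (nΣgh − ΣgΣh) / √[(nΣg² − (Σg)²)(nΣh² − (Σh)²)]
Numerator: 8×5145 − 184×222 = 312
Denominator: √[(35120 − 33856)(51632 − 49284)] = √[1264 × 2348] = 1722.7513
r = 312 / 1722.7513 ≈ 0.1811

0.1811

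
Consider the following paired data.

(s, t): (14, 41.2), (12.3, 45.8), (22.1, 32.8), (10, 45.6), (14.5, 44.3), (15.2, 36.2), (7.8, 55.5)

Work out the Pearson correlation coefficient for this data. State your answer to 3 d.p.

-0.908

n = 7, Σs = 95.9, Σt = 301.4, Σs² = 1437.83, Σt² = 13303.46, Σst = 3946.51
nΣst − ΣsΣt = 27625.57 − 28904.26 = -1278.69
nΣs² − (Σs)² = 10064.81 − 9196.81 = 868; nΣt² − (Σt)² = 93124.22 − 90841.96 = 2282.26
r = -1278.69 / √(868 × 2282.26) = -1278.69 / 1407.4806 ≈ -0.908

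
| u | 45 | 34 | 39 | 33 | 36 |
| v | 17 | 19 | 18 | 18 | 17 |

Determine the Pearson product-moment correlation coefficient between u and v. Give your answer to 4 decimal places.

n = 5, Σu = 187, Σv = 89, Σu² = 7087, Σv² = 1587, Σuv = 3319
nΣuv − ΣuΣv = 16595 − 16643 = -48
nΣu² − (Σu)² = 35435 − 34969 = 466; nΣv² − (Σv)² = 7935 − 7921 = 14
r = -48 / √(466 × 14) = -48 / 80.7713 ≈ -0.5943

-0.5943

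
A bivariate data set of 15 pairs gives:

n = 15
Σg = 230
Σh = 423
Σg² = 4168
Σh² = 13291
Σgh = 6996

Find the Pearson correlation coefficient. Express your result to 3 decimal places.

r = (nΣgh − ΣgΣh) / √[(nΣg² − (Σg)²)(nΣh² − (Σh)²)]
Numerator: 15×6996 − 230×423 = 7650
Denominator: √[(62520 − 52900)(199365 − 178929)] = √[9620 × 20436] = 14021.2096
r = 7650 / 14021.2096 ≈ 0.546

0.546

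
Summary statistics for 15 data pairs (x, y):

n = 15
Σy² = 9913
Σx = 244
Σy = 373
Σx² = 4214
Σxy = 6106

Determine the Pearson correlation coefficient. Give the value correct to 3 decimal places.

r = (nΣxy − ΣxΣy) / √[(nΣx² − (Σx)²)(nΣy² − (Σy)²)]
Numerator: 15×6106 − 244×373 = 578
Denominator: √[(63210 − 59536)(148695 − 139129)] = √[3674 × 9566] = 5928.3627
r = 578 / 5928.3627 ≈ 0.097

0.097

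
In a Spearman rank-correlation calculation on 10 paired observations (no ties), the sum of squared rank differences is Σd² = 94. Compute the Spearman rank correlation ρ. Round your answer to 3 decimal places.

0.430

ρ = 1 − 6Σd² / [n(n²−1)] = 1 − 6×94 / (10×99)
  = 1 − 564/990 = 1 − 0.5697 ≈ 0.430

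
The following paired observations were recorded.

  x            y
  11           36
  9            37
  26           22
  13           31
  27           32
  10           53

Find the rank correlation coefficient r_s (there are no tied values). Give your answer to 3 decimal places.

Rank x: 3, 1, 5, 4, 6, 2
Rank y: 4, 5, 1, 2, 3, 6
d = rank(x) − rank(y): -1, -4, 4, 2, 3, -4; Σd² = 62
ρ = 1 − 6Σd² / [n(n²−1)] = 1 − 6×62 / (6×35) = 1 − 372/210 ≈ -0.771

-0.771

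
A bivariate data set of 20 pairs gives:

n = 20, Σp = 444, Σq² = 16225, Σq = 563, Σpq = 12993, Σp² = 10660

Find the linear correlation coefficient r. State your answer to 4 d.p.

r = (nΣpq − ΣpΣq) / √[(nΣp² − (Σp)²)(nΣq² − (Σq)²)]
Numerator: 20×12993 − 444×563 = 9888
Denominator: √[(213200 − 197136)(324500 − 316969)] = √[16064 × 7531] = 10998.9992
r = 9888 / 10998.9992 ≈ 0.8990

0.8990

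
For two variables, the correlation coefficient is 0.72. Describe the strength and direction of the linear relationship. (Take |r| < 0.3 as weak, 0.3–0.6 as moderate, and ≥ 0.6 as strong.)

r = 0.72 > 0 so the relationship is positive.
|r| = 0.72, which falls in the strong range.

strong positive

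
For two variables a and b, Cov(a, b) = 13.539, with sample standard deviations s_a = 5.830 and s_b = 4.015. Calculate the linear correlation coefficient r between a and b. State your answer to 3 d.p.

0.578

r = Cov(a,b) / (s_a · s_b) = 13.539 / (5.830 × 4.015)
  = 13.539 / 23.4074 ≈ 0.578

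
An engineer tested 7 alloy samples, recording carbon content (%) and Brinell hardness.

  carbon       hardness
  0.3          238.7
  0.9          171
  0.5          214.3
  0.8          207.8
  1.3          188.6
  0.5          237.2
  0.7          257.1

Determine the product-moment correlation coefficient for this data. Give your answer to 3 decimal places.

-0.658

n = 7, Σx = 5, Σy = 1514.7, Σx² = 4.22, Σy² = 333258.23, Σxy = 1042.65
nΣxy − ΣxΣy = 7298.55 − 7573.5 = -274.95
nΣx² − (Σx)² = 29.54 − 25 = 4.54; nΣy² − (Σy)² = 2332807.61 − 2294316.09 = 38491.52
r = -274.95 / √(4.54 × 38491.52) = -274.95 / 418.0329 ≈ -0.658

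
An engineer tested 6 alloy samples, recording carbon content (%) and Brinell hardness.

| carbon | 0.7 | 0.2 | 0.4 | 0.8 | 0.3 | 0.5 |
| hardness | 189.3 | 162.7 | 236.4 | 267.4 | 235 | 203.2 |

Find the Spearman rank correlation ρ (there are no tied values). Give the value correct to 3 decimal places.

Rank carbon: 5, 1, 3, 6, 2, 4
Rank hardness: 2, 1, 5, 6, 4, 3
d = rank(carbon) − rank(hardness): 3, 0, -2, 0, -2, 1; Σd² = 18
ρ = 1 − 6Σd² / [n(n²−1)] = 1 − 6×18 / (6×35) = 1 − 108/210 ≈ 0.486

0.486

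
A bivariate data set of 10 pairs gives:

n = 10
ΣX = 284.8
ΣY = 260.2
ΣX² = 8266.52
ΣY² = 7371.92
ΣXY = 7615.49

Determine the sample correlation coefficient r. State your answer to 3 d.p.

0.670

r = (nΣXY − ΣXΣY) / √[(nΣX² − (ΣX)²)(nΣY² − (ΣY)²)]
Numerator: 10×7615.49 − 284.8×260.2 = 2049.94
Denominator: √[(82665.2 − 81111.04)(73719.2 − 67704.04)] = √[1554.16 × 6015.16] = 3057.5351
r = 2049.94 / 3057.5351 ≈ 0.670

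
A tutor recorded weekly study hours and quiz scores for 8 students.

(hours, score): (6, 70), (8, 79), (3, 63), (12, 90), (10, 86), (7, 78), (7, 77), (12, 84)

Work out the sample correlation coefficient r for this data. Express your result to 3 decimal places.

0.951

n = 8, Σx = 65, Σy = 627, Σx² = 595, Σy² = 49675, Σxy = 5274
nΣxy − ΣxΣy = 42192 − 40755 = 1437
nΣx² − (Σx)² = 4760 − 4225 = 535; nΣy² − (Σy)² = 397400 − 393129 = 4271
r = 1437 / √(535 × 4271) = 1437 / 1511.6167 ≈ 0.951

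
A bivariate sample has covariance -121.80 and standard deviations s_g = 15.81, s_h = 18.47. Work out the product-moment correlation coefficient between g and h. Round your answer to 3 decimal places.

-0.417

r = Cov(g,h) / (s_g · s_h) = -121.80 / (15.81 × 18.47)
  = -121.80 / 292.0107 ≈ -0.417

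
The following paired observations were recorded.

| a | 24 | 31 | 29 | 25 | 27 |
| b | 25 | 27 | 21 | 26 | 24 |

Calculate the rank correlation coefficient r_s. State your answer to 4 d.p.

0.1000

Rank a: 1, 5, 4, 2, 3
Rank b: 3, 5, 1, 4, 2
d = rank(a) − rank(b): -2, 0, 3, -2, 1; Σd² = 18
ρ = 1 − 6Σd² / [n(n²−1)] = 1 − 6×18 / (5×24) = 1 − 108/120 ≈ 0.1000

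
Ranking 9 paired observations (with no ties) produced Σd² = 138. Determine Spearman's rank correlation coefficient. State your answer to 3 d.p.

-0.150

ρ = 1 − 6Σd² / [n(n²−1)] = 1 − 6×138 / (9×80)
  = 1 − 828/720 = 1 − 1.1500 ≈ -0.150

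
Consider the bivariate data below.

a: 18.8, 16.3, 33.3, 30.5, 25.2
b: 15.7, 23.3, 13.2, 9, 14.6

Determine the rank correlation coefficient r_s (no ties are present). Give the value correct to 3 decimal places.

Rank a: 2, 1, 5, 4, 3
Rank b: 4, 5, 2, 1, 3
d = rank(a) − rank(b): -2, -4, 3, 3, 0; Σd² = 38
ρ = 1 − 6Σd² / [n(n²−1)] = 1 − 6×38 / (5×24) = 1 − 228/120 ≈ -0.900

-0.900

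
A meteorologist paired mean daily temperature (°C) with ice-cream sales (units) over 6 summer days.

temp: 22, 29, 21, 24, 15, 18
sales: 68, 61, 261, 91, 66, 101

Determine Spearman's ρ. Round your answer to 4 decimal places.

Rank temp: 4, 6, 3, 5, 1, 2
Rank sales: 3, 1, 6, 4, 2, 5
d = rank(temp) − rank(sales): 1, 5, -3, 1, -1, -3; Σd² = 46
ρ = 1 − 6Σd² / [n(n²−1)] = 1 − 6×46 / (6×35) = 1 − 276/210 ≈ -0.3143

-0.3143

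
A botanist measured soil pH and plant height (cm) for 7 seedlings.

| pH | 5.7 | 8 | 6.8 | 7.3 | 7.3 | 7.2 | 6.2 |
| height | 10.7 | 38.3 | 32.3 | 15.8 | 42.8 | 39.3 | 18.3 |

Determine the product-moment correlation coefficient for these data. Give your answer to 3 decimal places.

0.714

n = 7, Σx = 48.5, Σy = 197.5, Σx² = 339.59, Σy² = 6585.53, Σxy = 1411.23
nΣxy − ΣxΣy = 9878.61 − 9578.75 = 299.86
nΣx² − (Σx)² = 2377.13 − 2352.25 = 24.88; nΣy² − (Σy)² = 46098.71 − 39006.25 = 7092.46
r = 299.86 / √(24.88 × 7092.46) = 299.86 / 420.0719 ≈ 0.714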